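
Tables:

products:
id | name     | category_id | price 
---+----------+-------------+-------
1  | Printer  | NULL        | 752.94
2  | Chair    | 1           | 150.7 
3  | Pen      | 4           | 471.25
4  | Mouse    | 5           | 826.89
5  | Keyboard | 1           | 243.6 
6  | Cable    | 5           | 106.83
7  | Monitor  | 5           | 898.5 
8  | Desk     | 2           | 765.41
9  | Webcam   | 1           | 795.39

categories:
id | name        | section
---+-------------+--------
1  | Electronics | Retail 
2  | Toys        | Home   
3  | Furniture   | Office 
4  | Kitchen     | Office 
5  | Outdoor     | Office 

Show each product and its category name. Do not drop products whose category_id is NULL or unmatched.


LEFT JOIN keeps every row from products (the left table); where category_id has no match in categories, the category columns become NULL. Walk through each product:
  - product 1 (Printer): category_id=NULL, no match -> kept with NULL
  - product 2 (Chair): category_id=1 -> matches Electronics
  - product 3 (Pen): category_id=4 -> matches Kitchen
  - product 4 (Mouse): category_id=5 -> matches Outdoor
  - product 5 (Keyboard): category_id=1 -> matches Electronics
  - product 6 (Cable): category_id=5 -> matches Outdoor
  - product 7 (Monitor): category_id=5 -> matches Outdoor
  - product 8 (Desk): category_id=2 -> matches Toys
  - product 9 (Webcam): category_id=1 -> matches Electronics
All 9 rows appear; 1 has NULL category.

SQL:
SELECT a.name, b.name AS category
FROM products a
LEFT JOIN categories b ON a.category_id = b.id

Result:
name     | category   
---------+------------
Printer  | NULL       
Chair    | Electronics
Pen      | Kitchen    
Mouse    | Outdoor    
Keyboard | Electronics
Cable    | Outdoor    
Monitor  | Outdoor    
Desk     | Toys       
Webcam   | Electronics


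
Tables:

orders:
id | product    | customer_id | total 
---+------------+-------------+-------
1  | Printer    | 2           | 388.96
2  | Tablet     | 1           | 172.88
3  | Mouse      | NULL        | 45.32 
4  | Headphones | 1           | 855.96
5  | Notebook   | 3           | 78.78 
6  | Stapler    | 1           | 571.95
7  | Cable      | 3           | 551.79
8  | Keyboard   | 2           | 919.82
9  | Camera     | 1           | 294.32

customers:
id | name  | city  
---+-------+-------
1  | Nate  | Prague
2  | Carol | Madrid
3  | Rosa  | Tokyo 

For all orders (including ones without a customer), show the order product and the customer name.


LEFT JOIN keeps every row from orders (the left table); where customer_id has no match in customers, the customer columns become NULL. Walk through each order:
  - order 1 (Printer): customer_id=2 -> matches Carol
  - order 2 (Tablet): customer_id=1 -> matches Nate
  - order 3 (Mouse): customer_id=NULL, no match -> kept with NULL
  - order 4 (Headphones): customer_id=1 -> matches Nate
  - order 5 (Notebook): customer_id=3 -> matches Rosa
  - order 6 (Stapler): customer_id=1 -> matches Nate
  - order 7 (Cable): customer_id=3 -> matches Rosa
  - order 8 (Keyboard): customer_id=2 -> matches Carol
  - order 9 (Camera): customer_id=1 -> matches Nate
All 9 rows appear; 1 has NULL customer.

SQL:
SELECT a.product, b.name AS customer
FROM orders a
LEFT JOIN customers b ON a.customer_id = b.id

Result:
product    | customer
-----------+---------
Printer    | Carol   
Tablet     | Nate    
Mouse      | NULL    
Headphones | Nate    
Notebook   | Rosa    
Stapler    | Nate    
Cable      | Rosa    
Keyboard   | Carol   
Camera     | Nate    


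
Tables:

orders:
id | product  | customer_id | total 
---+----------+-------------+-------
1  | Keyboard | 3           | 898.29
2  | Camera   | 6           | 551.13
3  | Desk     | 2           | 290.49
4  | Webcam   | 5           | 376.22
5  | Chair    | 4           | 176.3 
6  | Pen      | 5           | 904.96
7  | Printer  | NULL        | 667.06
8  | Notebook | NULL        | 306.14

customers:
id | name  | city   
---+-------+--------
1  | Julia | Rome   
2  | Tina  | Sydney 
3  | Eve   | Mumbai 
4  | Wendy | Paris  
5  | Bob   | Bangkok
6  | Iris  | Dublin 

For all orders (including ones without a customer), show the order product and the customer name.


LEFT JOIN keeps every row from orders (the left table); where customer_id has no match in customers, the customer columns become NULL. Walk through each order:
  - order 1 (Keyboard): customer_id=3 -> matches Eve
  - order 2 (Camera): customer_id=6 -> matches Iris
  - order 3 (Desk): customer_id=2 -> matches Tina
  - order 4 (Webcam): customer_id=5 -> matches Bob
  - order 5 (Chair): customer_id=4 -> matches Wendy
  - order 6 (Pen): customer_id=5 -> matches Bob
  - order 7 (Printer): customer_id=NULL, no match -> kept with NULL
  - order 8 (Notebook): customer_id=NULL, no match -> kept with NULL
All 8 rows appear; 2 have NULL customer.

SQL:
SELECT a.product, b.name AS customer
FROM orders a
LEFT JOIN customers b ON a.customer_id = b.id

Result:
product  | customer
---------+---------
Keyboard | Eve     
Camera   | Iris    
Desk     | Tina    
Webcam   | Bob     
Chair    | Wendy   
Pen      | Bob     
Printer  | NULL    
Notebook | NULL    


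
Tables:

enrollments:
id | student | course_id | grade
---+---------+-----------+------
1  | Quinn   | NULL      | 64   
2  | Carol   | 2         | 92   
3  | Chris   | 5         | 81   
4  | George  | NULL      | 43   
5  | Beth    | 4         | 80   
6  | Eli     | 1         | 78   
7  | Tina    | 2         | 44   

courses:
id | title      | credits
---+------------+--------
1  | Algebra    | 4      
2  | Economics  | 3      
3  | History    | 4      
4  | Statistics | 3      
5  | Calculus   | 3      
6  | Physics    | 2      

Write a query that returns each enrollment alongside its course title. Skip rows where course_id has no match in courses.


INNER JOIN keeps only enrollments rows whose course_id matches an id in courses. Walk through each enrollment:
  - enrollment 1 (Quinn): course_id=NULL, no match -> dropped
  - enrollment 2 (Carol): course_id=2 -> matches Economics
  - enrollment 3 (Chris): course_id=5 -> matches Calculus
  - enrollment 4 (George): course_id=NULL, no match -> dropped
  - enrollment 5 (Beth): course_id=4 -> matches Statistics
  - enrollment 6 (Eli): course_id=1 -> matches Algebra
  - enrollment 7 (Tina): course_id=2 -> matches Economics
So 2 of 7 rows are dropped.

SQL:
SELECT a.student, b.title AS course
FROM enrollments a
INNER JOIN courses b ON a.course_id = b.id

Result:
student | course    
--------+-----------
Carol   | Economics 
Chris   | Calculus  
Beth    | Statistics
Eli     | Algebra   
Tina    | Economics 


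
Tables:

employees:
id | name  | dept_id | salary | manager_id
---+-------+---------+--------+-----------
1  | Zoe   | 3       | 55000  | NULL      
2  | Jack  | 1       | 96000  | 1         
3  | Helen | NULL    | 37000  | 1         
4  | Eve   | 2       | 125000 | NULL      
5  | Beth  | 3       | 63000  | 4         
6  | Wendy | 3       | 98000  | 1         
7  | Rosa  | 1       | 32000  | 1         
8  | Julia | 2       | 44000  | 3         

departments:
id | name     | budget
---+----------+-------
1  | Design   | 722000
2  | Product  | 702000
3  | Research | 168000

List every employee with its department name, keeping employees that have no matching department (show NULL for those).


LEFT JOIN keeps every row from employees (the left table); where dept_id has no match in departments, the department columns become NULL. Walk through each employee:
  - employee 1 (Zoe): dept_id=3 -> matches Research
  - employee 2 (Jack): dept_id=1 -> matches Design
  - employee 3 (Helen): dept_id=NULL, no match -> kept with NULL
  - employee 4 (Eve): dept_id=2 -> matches Product
  - employee 5 (Beth): dept_id=3 -> matches Research
  - employee 6 (Wendy): dept_id=3 -> matches Research
  - employee 7 (Rosa): dept_id=1 -> matches Design
  - employee 8 (Julia): dept_id=2 -> matches Product
All 8 rows appear; 1 has NULL department.

SQL:
SELECT a.name, b.name AS department
FROM employees a
LEFT JOIN departments b ON a.dept_id = b.id

Result:
name  | department
------+-----------
Zoe   | Research  
Jack  | Design    
Helen | NULL      
Eve   | Product   
Beth  | Research  
Wendy | Research  
Rosa  | Design    
Julia | Product   


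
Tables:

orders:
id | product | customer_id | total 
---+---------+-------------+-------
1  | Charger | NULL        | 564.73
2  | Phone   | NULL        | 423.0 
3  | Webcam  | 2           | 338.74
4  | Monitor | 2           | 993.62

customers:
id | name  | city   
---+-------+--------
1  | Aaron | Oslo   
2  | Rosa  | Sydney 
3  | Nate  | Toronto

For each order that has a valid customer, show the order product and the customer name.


INNER JOIN keeps only orders rows whose customer_id matches an id in customers. Walk through each order:
  - order 1 (Charger): customer_id=NULL, no match -> dropped
  - order 2 (Phone): customer_id=NULL, no match -> dropped
  - order 3 (Webcam): customer_id=2 -> matches Rosa
  - order 4 (Monitor): customer_id=2 -> matches Rosa
So 2 of 4 rows are dropped.

SQL:
SELECT a.product, b.name AS customer
FROM orders a
INNER JOIN customers b ON a.customer_id = b.id

Result:
product | customer
--------+---------
Webcam  | Rosa    
Monitor | Rosa    


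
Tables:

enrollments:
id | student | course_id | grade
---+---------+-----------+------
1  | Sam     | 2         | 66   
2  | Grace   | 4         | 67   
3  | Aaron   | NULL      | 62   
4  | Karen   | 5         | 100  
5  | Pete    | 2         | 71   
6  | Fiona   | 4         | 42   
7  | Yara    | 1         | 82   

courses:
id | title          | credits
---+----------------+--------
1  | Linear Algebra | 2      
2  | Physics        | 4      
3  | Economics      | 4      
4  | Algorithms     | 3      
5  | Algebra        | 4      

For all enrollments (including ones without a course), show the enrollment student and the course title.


LEFT JOIN keeps every row from enrollments (the left table); where course_id has no match in courses, the course columns become NULL. Walk through each enrollment:
  - enrollment 1 (Sam): course_id=2 -> matches Physics
  - enrollment 2 (Grace): course_id=4 -> matches Algorithms
  - enrollment 3 (Aaron): course_id=NULL, no match -> kept with NULL
  - enrollment 4 (Karen): course_id=5 -> matches Algebra
  - enrollment 5 (Pete): course_id=2 -> matches Physics
  - enrollment 6 (Fiona): course_id=4 -> matches Algorithms
  - enrollment 7 (Yara): course_id=1 -> matches Linear Algebra
All 7 rows appear; 1 has NULL course.

SQL:
SELECT a.student, b.title AS course
FROM enrollments a
LEFT JOIN courses b ON a.course_id = b.id

Result:
student | course        
--------+---------------
Sam     | Physics       
Grace   | Algorithms    
Aaron   | NULL          
Karen   | Algebra       
Pete    | Physics       
Fiona   | Algorithms    
Yara    | Linear Algebra


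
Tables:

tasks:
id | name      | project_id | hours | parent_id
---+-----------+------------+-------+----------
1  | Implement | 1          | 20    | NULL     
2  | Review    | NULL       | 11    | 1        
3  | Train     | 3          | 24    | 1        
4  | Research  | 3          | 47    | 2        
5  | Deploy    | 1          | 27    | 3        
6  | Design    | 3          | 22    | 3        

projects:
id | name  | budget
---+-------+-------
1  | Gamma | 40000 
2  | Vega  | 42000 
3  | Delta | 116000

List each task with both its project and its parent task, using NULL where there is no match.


Two LEFT JOINs from the same base table tasks: one to projects via project_id, one to tasks itself via parent_id. Both are LEFT so every task is preserved.
Match against projects:
  - task 1 (Implement): project_id=1 -> matches Gamma
  - task 2 (Review): project_id=NULL, no match -> kept with NULL
  - task 3 (Train): project_id=3 -> matches Delta
  - task 4 (Research): project_id=3 -> matches Delta
  - task 5 (Deploy): project_id=1 -> matches Gamma
  - task 6 (Design): project_id=3 -> matches Delta
Match against tasks (self):
  - task 1 (Implement): parent_id=NULL -> NULL
  - task 2 (Review): parent_id=1 -> Implement
  - task 3 (Train): parent_id=1 -> Implement
  - task 4 (Research): parent_id=2 -> Review
  - task 5 (Deploy): parent_id=3 -> Train
  - task 6 (Design): parent_id=3 -> Train

SQL:
SELECT a.name, b.name AS project, c.name AS parent
FROM tasks a
LEFT JOIN projects b ON a.project_id = b.id
LEFT JOIN tasks c ON a.parent_id = c.id

Result:
name      | project | parent   
----------+---------+----------
Implement | Gamma   | NULL     
Review    | NULL    | Implement
Train     | Delta   | Implement
Research  | Delta   | Review   
Deploy    | Gamma   | Train    
Design    | Delta   | Train    


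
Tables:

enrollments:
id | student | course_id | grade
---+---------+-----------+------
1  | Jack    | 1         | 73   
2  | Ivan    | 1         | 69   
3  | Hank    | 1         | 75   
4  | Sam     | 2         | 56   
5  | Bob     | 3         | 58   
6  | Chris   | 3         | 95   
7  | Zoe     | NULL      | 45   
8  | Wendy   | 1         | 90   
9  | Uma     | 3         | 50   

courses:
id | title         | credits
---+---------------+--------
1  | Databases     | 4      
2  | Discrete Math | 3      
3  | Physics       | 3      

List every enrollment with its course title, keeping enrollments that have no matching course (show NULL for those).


LEFT JOIN keeps every row from enrollments (the left table); where course_id has no match in courses, the course columns become NULL. Walk through each enrollment:
  - enrollment 1 (Jack): course_id=1 -> matches Databases
  - enrollment 2 (Ivan): course_id=1 -> matches Databases
  - enrollment 3 (Hank): course_id=1 -> matches Databases
  - enrollment 4 (Sam): course_id=2 -> matches Discrete Math
  - enrollment 5 (Bob): course_id=3 -> matches Physics
  - enrollment 6 (Chris): course_id=3 -> matches Physics
  - enrollment 7 (Zoe): course_id=NULL, no match -> kept with NULL
  - enrollment 8 (Wendy): course_id=1 -> matches Databases
  - enrollment 9 (Uma): course_id=3 -> matches Physics
All 9 rows appear; 1 has NULL course.

SQL:
SELECT a.student, b.title AS course
FROM enrollments a
LEFT JOIN courses b ON a.course_id = b.id

Result:
student | course       
--------+--------------
Jack    | Databases    
Ivan    | Databases    
Hank    | Databases    
Sam     | Discrete Math
Bob     | Physics      
Chris   | Physics      
Zoe     | NULL         
Wendy   | Databases    
Uma     | Physics      


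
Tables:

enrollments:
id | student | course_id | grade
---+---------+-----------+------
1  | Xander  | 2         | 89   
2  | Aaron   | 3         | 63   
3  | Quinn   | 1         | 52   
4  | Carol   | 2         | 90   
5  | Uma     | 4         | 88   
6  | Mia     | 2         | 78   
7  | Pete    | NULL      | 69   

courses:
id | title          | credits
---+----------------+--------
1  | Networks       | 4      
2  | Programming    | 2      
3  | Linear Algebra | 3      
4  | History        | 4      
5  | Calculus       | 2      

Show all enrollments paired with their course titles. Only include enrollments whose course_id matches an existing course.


INNER JOIN keeps only enrollments rows whose course_id matches an id in courses. Walk through each enrollment:
  - enrollment 1 (Xander): course_id=2 -> matches Programming
  - enrollment 2 (Aaron): course_id=3 -> matches Linear Algebra
  - enrollment 3 (Quinn): course_id=1 -> matches Networks
  - enrollment 4 (Carol): course_id=2 -> matches Programming
  - enrollment 5 (Uma): course_id=4 -> matches History
  - enrollment 6 (Mia): course_id=2 -> matches Programming
  - enrollment 7 (Pete): course_id=NULL, no match -> dropped
So 1 of 7 rows is dropped.

SQL:
SELECT a.student, b.title AS course
FROM enrollments a
INNER JOIN courses b ON a.course_id = b.id

Result:
student | course        
--------+---------------
Xander  | Programming   
Aaron   | Linear Algebra
Quinn   | Networks      
Carol   | Programming   
Uma     | History       
Mia     | Programming   


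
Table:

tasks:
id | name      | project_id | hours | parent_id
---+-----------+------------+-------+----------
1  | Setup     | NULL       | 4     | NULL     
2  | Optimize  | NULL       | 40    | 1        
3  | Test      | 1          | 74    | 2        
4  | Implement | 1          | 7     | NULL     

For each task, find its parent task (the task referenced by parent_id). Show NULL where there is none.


This is a self-join: tasks is joined to a second copy of itself, matching each row's parent_id to another row's id. Use LEFT JOIN so rows with parent_id=NULL are kept.
  - task 1 (Setup): parent_id=NULL -> NULL
  - task 2 (Optimize): parent_id=1 -> Setup
  - task 3 (Test): parent_id=2 -> Optimize
  - task 4 (Implement): parent_id=NULL -> NULL

SQL:
SELECT a.name AS item, b.name AS parent
FROM tasks a
LEFT JOIN tasks b ON a.parent_id = b.id

Result:
item      | parent  
----------+---------
Setup     | NULL    
Optimize  | Setup   
Test      | Optimize
Implement | NULL    


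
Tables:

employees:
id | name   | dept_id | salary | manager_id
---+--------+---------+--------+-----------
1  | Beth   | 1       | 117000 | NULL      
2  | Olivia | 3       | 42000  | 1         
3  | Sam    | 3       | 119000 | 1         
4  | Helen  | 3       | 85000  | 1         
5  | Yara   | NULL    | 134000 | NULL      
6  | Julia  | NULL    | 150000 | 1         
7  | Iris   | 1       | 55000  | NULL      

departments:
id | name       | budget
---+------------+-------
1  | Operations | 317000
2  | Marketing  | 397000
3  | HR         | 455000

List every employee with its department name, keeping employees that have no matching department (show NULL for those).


LEFT JOIN keeps every row from employees (the left table); where dept_id has no match in departments, the department columns become NULL. Walk through each employee:
  - employee 1 (Beth): dept_id=1 -> matches Operations
  - employee 2 (Olivia): dept_id=3 -> matches HR
  - employee 3 (Sam): dept_id=3 -> matches HR
  - employee 4 (Helen): dept_id=3 -> matches HR
  - employee 5 (Yara): dept_id=NULL, no match -> kept with NULL
  - employee 6 (Julia): dept_id=NULL, no match -> kept with NULL
  - employee 7 (Iris): dept_id=1 -> matches Operations
All 7 rows appear; 2 have NULL department.

SQL:
SELECT a.name, b.name AS department
FROM employees a
LEFT JOIN departments b ON a.dept_id = b.id

Result:
name   | department
-------+-----------
Beth   | Operations
Olivia | HR        
Sam    | HR        
Helen  | HR        
Yara   | NULL      
Julia  | NULL      
Iris   | Operations


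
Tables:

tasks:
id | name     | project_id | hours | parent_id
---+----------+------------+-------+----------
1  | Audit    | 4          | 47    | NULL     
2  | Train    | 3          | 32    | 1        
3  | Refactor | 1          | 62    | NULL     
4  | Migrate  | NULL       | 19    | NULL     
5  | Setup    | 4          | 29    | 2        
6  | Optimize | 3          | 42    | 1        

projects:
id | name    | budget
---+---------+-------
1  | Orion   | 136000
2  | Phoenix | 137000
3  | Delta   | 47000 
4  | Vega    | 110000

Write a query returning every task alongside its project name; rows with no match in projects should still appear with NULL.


LEFT JOIN keeps every row from tasks (the left table); where project_id has no match in projects, the project columns become NULL. Walk through each task:
  - task 1 (Audit): project_id=4 -> matches Vega
  - task 2 (Train): project_id=3 -> matches Delta
  - task 3 (Refactor): project_id=1 -> matches Orion
  - task 4 (Migrate): project_id=NULL, no match -> kept with NULL
  - task 5 (Setup): project_id=4 -> matches Vega
  - task 6 (Optimize): project_id=3 -> matches Delta
All 6 rows appear; 1 has NULL project.

SQL:
SELECT a.name, b.name AS project
FROM tasks a
LEFT JOIN projects b ON a.project_id = b.id

Result:
name     | project
---------+--------
Audit    | Vega   
Train    | Delta  
Refactor | Orion  
Migrate  | NULL   
Setup    | Vega   
Optimize | Delta  


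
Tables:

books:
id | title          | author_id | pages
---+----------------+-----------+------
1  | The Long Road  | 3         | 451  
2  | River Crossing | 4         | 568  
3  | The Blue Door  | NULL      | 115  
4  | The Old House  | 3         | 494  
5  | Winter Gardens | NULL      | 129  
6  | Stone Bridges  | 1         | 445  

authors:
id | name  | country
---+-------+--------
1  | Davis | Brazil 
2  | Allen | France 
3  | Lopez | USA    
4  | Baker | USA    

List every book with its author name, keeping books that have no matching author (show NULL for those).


LEFT JOIN keeps every row from books (the left table); where author_id has no match in authors, the author columns become NULL. Walk through each book:
  - book 1 (The Long Road): author_id=3 -> matches Lopez
  - book 2 (River Crossing): author_id=4 -> matches Baker
  - book 3 (The Blue Door): author_id=NULL, no match -> kept with NULL
  - book 4 (The Old House): author_id=3 -> matches Lopez
  - book 5 (Winter Gardens): author_id=NULL, no match -> kept with NULL
  - book 6 (Stone Bridges): author_id=1 -> matches Davis
All 6 rows appear; 2 have NULL author.

SQL:
SELECT a.title, b.name AS author
FROM books a
LEFT JOIN authors b ON a.author_id = b.id

Result:
title          | author
---------------+-------
The Long Road  | Lopez 
River Crossing | Baker 
The Blue Door  | NULL  
The Old House  | Lopez 
Winter Gardens | NULL  
Stone Bridges  | Davis 


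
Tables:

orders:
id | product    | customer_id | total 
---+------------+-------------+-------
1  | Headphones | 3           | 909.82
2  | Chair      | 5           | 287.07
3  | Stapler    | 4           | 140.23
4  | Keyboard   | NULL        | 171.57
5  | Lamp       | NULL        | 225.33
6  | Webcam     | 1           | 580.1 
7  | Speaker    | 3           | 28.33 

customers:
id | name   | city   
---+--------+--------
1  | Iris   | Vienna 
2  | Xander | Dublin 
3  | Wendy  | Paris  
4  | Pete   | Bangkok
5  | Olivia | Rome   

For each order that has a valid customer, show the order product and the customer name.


INNER JOIN keeps only orders rows whose customer_id matches an id in customers. Walk through each order:
  - order 1 (Headphones): customer_id=3 -> matches Wendy
  - order 2 (Chair): customer_id=5 -> matches Olivia
  - order 3 (Stapler): customer_id=4 -> matches Pete
  - order 4 (Keyboard): customer_id=NULL, no match -> dropped
  - order 5 (Lamp): customer_id=NULL, no match -> dropped
  - order 6 (Webcam): customer_id=1 -> matches Iris
  - order 7 (Speaker): customer_id=3 -> matches Wendy
So 2 of 7 rows are dropped.

SQL:
SELECT a.product, b.name AS customer
FROM orders a
INNER JOIN customers b ON a.customer_id = b.id

Result:
product    | customer
-----------+---------
Headphones | Wendy   
Chair      | Olivia  
Stapler    | Pete    
Webcam     | Iris    
Speaker    | Wendy   


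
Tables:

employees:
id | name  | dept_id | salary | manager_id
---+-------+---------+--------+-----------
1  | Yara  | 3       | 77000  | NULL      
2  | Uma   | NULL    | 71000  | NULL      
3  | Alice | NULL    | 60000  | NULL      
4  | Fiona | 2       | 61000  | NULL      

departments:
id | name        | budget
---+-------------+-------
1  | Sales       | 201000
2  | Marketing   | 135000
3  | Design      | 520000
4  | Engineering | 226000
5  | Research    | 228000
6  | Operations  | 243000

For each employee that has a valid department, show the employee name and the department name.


INNER JOIN keeps only employees rows whose dept_id matches an id in departments. Walk through each employee:
  - employee 1 (Yara): dept_id=3 -> matches Design
  - employee 2 (Uma): dept_id=NULL, no match -> dropped
  - employee 3 (Alice): dept_id=NULL, no match -> dropped
  - employee 4 (Fiona): dept_id=2 -> matches Marketing
So 2 of 4 rows are dropped.

SQL:
SELECT a.name, b.name AS department
FROM employees a
INNER JOIN departments b ON a.dept_id = b.id

Result:
name  | department
------+-----------
Yara  | Design    
Fiona | Marketing 


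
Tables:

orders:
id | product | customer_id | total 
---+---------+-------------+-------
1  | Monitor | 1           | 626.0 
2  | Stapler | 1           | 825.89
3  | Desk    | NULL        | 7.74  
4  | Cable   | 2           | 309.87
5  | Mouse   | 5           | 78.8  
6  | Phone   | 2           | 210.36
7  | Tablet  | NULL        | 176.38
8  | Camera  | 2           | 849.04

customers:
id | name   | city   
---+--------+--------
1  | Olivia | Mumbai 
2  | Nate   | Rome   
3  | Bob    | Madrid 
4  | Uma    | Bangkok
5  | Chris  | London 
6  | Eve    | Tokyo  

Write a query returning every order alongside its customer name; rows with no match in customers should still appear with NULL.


LEFT JOIN keeps every row from orders (the left table); where customer_id has no match in customers, the customer columns become NULL. Walk through each order:
  - order 1 (Monitor): customer_id=1 -> matches Olivia
  - order 2 (Stapler): customer_id=1 -> matches Olivia
  - order 3 (Desk): customer_id=NULL, no match -> kept with NULL
  - order 4 (Cable): customer_id=2 -> matches Nate
  - order 5 (Mouse): customer_id=5 -> matches Chris
  - order 6 (Phone): customer_id=2 -> matches Nate
  - order 7 (Tablet): customer_id=NULL, no match -> kept with NULL
  - order 8 (Camera): customer_id=2 -> matches Nate
All 8 rows appear; 2 have NULL customer.

SQL:
SELECT a.product, b.name AS customer
FROM orders a
LEFT JOIN customers b ON a.customer_id = b.id

Result:
product | customer
--------+---------
Monitor | Olivia  
Stapler | Olivia  
Desk    | NULL    
Cable   | Nate    
Mouse   | Chris   
Phone   | Nate    
Tablet  | NULL    
Camera  | Nate    


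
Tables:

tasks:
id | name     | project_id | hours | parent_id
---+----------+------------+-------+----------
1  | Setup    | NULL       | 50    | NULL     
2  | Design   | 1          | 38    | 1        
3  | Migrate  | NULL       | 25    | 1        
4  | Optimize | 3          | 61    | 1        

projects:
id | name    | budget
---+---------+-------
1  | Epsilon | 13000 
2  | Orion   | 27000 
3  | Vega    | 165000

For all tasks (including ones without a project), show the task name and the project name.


LEFT JOIN keeps every row from tasks (the left table); where project_id has no match in projects, the project columns become NULL. Walk through each task:
  - task 1 (Setup): project_id=NULL, no match -> kept with NULL
  - task 2 (Design): project_id=1 -> matches Epsilon
  - task 3 (Migrate): project_id=NULL, no match -> kept with NULL
  - task 4 (Optimize): project_id=3 -> matches Vega
All 4 rows appear; 2 have NULL project.

SQL:
SELECT a.name, b.name AS project
FROM tasks a
LEFT JOIN projects b ON a.project_id = b.id

Result:
name     | project
---------+--------
Setup    | NULL   
Design   | Epsilon
Migrate  | NULL   
Optimize | Vega   


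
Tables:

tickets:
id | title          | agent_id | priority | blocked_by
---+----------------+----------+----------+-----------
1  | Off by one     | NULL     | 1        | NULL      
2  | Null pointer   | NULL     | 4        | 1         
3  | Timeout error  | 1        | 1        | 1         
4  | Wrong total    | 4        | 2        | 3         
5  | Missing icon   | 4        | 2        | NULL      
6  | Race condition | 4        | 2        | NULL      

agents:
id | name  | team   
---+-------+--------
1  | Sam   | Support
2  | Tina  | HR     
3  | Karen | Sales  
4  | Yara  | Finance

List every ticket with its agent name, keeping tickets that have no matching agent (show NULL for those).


LEFT JOIN keeps every row from tickets (the left table); where agent_id has no match in agents, the agent columns become NULL. Walk through each ticket:
  - ticket 1 (Off by one): agent_id=NULL, no match -> kept with NULL
  - ticket 2 (Null pointer): agent_id=NULL, no match -> kept with NULL
  - ticket 3 (Timeout error): agent_id=1 -> matches Sam
  - ticket 4 (Wrong total): agent_id=4 -> matches Yara
  - ticket 5 (Missing icon): agent_id=4 -> matches Yara
  - ticket 6 (Race condition): agent_id=4 -> matches Yara
All 6 rows appear; 2 have NULL agent.

SQL:
SELECT a.title, b.name AS agent
FROM tickets a
LEFT JOIN agents b ON a.agent_id = b.id

Result:
title          | agent
---------------+------
Off by one     | NULL 
Null pointer   | NULL 
Timeout error  | Sam  
Wrong total    | Yara 
Missing icon   | Yara 
Race condition | Yara 


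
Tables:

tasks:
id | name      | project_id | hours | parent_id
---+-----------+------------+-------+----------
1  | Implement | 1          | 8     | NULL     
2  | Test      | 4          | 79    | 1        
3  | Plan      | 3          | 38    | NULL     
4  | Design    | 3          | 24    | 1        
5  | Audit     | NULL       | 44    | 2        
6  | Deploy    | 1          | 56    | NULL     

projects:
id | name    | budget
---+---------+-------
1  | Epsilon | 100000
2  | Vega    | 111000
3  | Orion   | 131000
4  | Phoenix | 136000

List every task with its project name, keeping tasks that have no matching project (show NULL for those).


LEFT JOIN keeps every row from tasks (the left table); where project_id has no match in projects, the project columns become NULL. Walk through each task:
  - task 1 (Implement): project_id=1 -> matches Epsilon
  - task 2 (Test): project_id=4 -> matches Phoenix
  - task 3 (Plan): project_id=3 -> matches Orion
  - task 4 (Design): project_id=3 -> matches Orion
  - task 5 (Audit): project_id=NULL, no match -> kept with NULL
  - task 6 (Deploy): project_id=1 -> matches Epsilon
All 6 rows appear; 1 has NULL project.

SQL:
SELECT a.name, b.name AS project
FROM tasks a
LEFT JOIN projects b ON a.project_id = b.id

Result:
name      | project
----------+--------
Implement | Epsilon
Test      | Phoenix
Plan      | Orion  
Design    | Orion  
Audit     | NULL   
Deploy    | Epsilon


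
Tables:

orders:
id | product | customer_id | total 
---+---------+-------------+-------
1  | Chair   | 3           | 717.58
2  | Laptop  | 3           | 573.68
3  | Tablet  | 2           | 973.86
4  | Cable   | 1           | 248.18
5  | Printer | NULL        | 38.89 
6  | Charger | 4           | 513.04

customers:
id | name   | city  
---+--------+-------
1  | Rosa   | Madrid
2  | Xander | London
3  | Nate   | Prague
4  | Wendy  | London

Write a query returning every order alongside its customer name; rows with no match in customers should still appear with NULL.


LEFT JOIN keeps every row from orders (the left table); where customer_id has no match in customers, the customer columns become NULL. Walk through each order:
  - order 1 (Chair): customer_id=3 -> matches Nate
  - order 2 (Laptop): customer_id=3 -> matches Nate
  - order 3 (Tablet): customer_id=2 -> matches Xander
  - order 4 (Cable): customer_id=1 -> matches Rosa
  - order 5 (Printer): customer_id=NULL, no match -> kept with NULL
  - order 6 (Charger): customer_id=4 -> matches Wendy
All 6 rows appear; 1 has NULL customer.

SQL:
SELECT a.product, b.name AS customer
FROM orders a
LEFT JOIN customers b ON a.customer_id = b.id

Result:
product | customer
--------+---------
Chair   | Nate    
Laptop  | Nate    
Tablet  | Xander  
Cable   | Rosa    
Printer | NULL    
Charger | Wendy   


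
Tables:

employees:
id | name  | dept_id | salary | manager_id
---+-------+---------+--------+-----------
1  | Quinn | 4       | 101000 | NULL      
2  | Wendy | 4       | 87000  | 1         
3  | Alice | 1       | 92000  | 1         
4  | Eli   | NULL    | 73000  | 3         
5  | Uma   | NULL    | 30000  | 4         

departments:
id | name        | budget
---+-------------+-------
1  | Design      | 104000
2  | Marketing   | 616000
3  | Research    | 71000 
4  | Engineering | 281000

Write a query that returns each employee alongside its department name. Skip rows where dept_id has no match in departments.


INNER JOIN keeps only employees rows whose dept_id matches an id in departments. Walk through each employee:
  - employee 1 (Quinn): dept_id=4 -> matches Engineering
  - employee 2 (Wendy): dept_id=4 -> matches Engineering
  - employee 3 (Alice): dept_id=1 -> matches Design
  - employee 4 (Eli): dept_id=NULL, no match -> dropped
  - employee 5 (Uma): dept_id=NULL, no match -> dropped
So 2 of 5 rows are dropped.

SQL:
SELECT a.name, b.name AS department
FROM employees a
INNER JOIN departments b ON a.dept_id = b.id

Result:
name  | department 
------+------------
Quinn | Engineering
Wendy | Engineering
Alice | Design     


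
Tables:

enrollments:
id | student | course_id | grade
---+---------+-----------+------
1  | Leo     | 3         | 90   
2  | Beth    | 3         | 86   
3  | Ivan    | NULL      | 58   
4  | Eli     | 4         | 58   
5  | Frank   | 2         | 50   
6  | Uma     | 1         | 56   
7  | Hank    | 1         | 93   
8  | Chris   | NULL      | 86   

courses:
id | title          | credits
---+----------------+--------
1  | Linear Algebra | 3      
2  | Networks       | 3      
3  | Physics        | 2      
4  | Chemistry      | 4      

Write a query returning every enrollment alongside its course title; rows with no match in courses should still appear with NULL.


LEFT JOIN keeps every row from enrollments (the left table); where course_id has no match in courses, the course columns become NULL. Walk through each enrollment:
  - enrollment 1 (Leo): course_id=3 -> matches Physics
  - enrollment 2 (Beth): course_id=3 -> matches Physics
  - enrollment 3 (Ivan): course_id=NULL, no match -> kept with NULL
  - enrollment 4 (Eli): course_id=4 -> matches Chemistry
  - enrollment 5 (Frank): course_id=2 -> matches Networks
  - enrollment 6 (Uma): course_id=1 -> matches Linear Algebra
  - enrollment 7 (Hank): course_id=1 -> matches Linear Algebra
  - enrollment 8 (Chris): course_id=NULL, no match -> kept with NULL
All 8 rows appear; 2 have NULL course.

SQL:
SELECT a.student, b.title AS course
FROM enrollments a
LEFT JOIN courses b ON a.course_id = b.id

Result:
student | course        
--------+---------------
Leo     | Physics       
Beth    | Physics       
Ivan    | NULL          
Eli     | Chemistry     
Frank   | Networks      
Uma     | Linear Algebra
Hank    | Linear Algebra
Chris   | NULL          


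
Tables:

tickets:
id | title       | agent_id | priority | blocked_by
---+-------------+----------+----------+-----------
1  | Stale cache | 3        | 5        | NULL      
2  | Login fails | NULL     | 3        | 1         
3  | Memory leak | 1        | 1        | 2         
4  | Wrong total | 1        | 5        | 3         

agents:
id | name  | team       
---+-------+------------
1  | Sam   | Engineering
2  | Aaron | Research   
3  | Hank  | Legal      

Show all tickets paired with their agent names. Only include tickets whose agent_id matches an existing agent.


INNER JOIN keeps only tickets rows whose agent_id matches an id in agents. Walk through each ticket:
  - ticket 1 (Stale cache): agent_id=3 -> matches Hank
  - ticket 2 (Login fails): agent_id=NULL, no match -> dropped
  - ticket 3 (Memory leak): agent_id=1 -> matches Sam
  - ticket 4 (Wrong total): agent_id=1 -> matches Sam
So 1 of 4 rows is dropped.

SQL:
SELECT a.title, b.name AS agent
FROM tickets a
INNER JOIN agents b ON a.agent_id = b.id

Result:
title       | agent
------------+------
Stale cache | Hank 
Memory leak | Sam  
Wrong total | Sam  


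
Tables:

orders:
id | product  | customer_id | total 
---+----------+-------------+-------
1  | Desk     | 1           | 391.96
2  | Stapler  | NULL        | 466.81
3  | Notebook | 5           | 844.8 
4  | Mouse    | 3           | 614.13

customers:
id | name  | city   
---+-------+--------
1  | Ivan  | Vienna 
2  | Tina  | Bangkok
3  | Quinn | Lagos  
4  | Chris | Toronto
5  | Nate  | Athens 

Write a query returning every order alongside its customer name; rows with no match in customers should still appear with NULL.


LEFT JOIN keeps every row from orders (the left table); where customer_id has no match in customers, the customer columns become NULL. Walk through each order:
  - order 1 (Desk): customer_id=1 -> matches Ivan
  - order 2 (Stapler): customer_id=NULL, no match -> kept with NULL
  - order 3 (Notebook): customer_id=5 -> matches Nate
  - order 4 (Mouse): customer_id=3 -> matches Quinn
All 4 rows appear; 1 has NULL customer.

SQL:
SELECT a.product, b.name AS customer
FROM orders a
LEFT JOIN customers b ON a.customer_id = b.id

Result:
product  | customer
---------+---------
Desk     | Ivan    
Stapler  | NULL    
Notebook | Nate    
Mouse    | Quinn   


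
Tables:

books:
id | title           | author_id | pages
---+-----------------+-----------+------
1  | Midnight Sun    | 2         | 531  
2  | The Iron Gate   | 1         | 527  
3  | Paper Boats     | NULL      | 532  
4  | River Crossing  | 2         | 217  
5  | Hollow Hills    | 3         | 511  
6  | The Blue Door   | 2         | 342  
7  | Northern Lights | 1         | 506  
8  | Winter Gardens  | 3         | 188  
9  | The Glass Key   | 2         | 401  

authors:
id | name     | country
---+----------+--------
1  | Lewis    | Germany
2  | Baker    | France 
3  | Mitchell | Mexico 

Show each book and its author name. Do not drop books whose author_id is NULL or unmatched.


LEFT JOIN keeps every row from books (the left table); where author_id has no match in authors, the author columns become NULL. Walk through each book:
  - book 1 (Midnight Sun): author_id=2 -> matches Baker
  - book 2 (The Iron Gate): author_id=1 -> matches Lewis
  - book 3 (Paper Boats): author_id=NULL, no match -> kept with NULL
  - book 4 (River Crossing): author_id=2 -> matches Baker
  - book 5 (Hollow Hills): author_id=3 -> matches Mitchell
  - book 6 (The Blue Door): author_id=2 -> matches Baker
  - book 7 (Northern Lights): author_id=1 -> matches Lewis
  - book 8 (Winter Gardens): author_id=3 -> matches Mitchell
  - book 9 (The Glass Key): author_id=2 -> matches Baker
All 9 rows appear; 1 has NULL author.

SQL:
SELECT a.title, b.name AS author
FROM books a
LEFT JOIN authors b ON a.author_id = b.id

Result:
title           | author  
----------------+---------
Midnight Sun    | Baker   
The Iron Gate   | Lewis   
Paper Boats     | NULL    
River Crossing  | Baker   
Hollow Hills    | Mitchell
The Blue Door   | Baker   
Northern Lights | Lewis   
Winter Gardens  | Mitchell
The Glass Key   | Baker   


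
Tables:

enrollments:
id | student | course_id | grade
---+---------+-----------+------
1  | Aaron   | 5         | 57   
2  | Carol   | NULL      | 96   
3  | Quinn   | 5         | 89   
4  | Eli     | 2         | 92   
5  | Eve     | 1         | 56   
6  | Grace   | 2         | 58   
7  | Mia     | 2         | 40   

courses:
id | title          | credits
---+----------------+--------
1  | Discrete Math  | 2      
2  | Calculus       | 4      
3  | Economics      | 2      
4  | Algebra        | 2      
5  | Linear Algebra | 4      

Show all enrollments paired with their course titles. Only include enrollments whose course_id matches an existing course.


INNER JOIN keeps only enrollments rows whose course_id matches an id in courses. Walk through each enrollment:
  - enrollment 1 (Aaron): course_id=5 -> matches Linear Algebra
  - enrollment 2 (Carol): course_id=NULL, no match -> dropped
  - enrollment 3 (Quinn): course_id=5 -> matches Linear Algebra
  - enrollment 4 (Eli): course_id=2 -> matches Calculus
  - enrollment 5 (Eve): course_id=1 -> matches Discrete Math
  - enrollment 6 (Grace): course_id=2 -> matches Calculus
  - enrollment 7 (Mia): course_id=2 -> matches Calculus
So 1 of 7 rows is dropped.

SQL:
SELECT a.student, b.title AS course
FROM enrollments a
INNER JOIN courses b ON a.course_id = b.id

Result:
student | course        
--------+---------------
Aaron   | Linear Algebra
Quinn   | Linear Algebra
Eli     | Calculus      
Eve     | Discrete Math 
Grace   | Calculus      
Mia     | Calculus      


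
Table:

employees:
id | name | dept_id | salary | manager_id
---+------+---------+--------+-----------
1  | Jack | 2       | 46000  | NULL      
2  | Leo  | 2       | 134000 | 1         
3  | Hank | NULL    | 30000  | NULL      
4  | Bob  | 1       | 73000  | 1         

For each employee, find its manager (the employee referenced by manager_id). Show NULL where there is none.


This is a self-join: employees is joined to a second copy of itself, matching each row's manager_id to another row's id. Use LEFT JOIN so rows with manager_id=NULL are kept.
  - employee 1 (Jack): manager_id=NULL -> NULL
  - employee 2 (Leo): manager_id=1 -> Jack
  - employee 3 (Hank): manager_id=NULL -> NULL
  - employee 4 (Bob): manager_id=1 -> Jack

SQL:
SELECT a.name AS item, b.name AS manager
FROM employees a
LEFT JOIN employees b ON a.manager_id = b.id

Result:
item | manager
-----+--------
Jack | NULL   
Leo  | Jack   
Hank | NULL   
Bob  | Jack   
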